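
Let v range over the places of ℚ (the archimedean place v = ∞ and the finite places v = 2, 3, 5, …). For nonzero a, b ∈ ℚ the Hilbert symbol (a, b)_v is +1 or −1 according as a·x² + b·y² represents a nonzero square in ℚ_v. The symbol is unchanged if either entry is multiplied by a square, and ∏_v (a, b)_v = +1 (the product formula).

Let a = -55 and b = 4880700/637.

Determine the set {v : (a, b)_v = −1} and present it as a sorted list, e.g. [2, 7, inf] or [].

[11, 29]

(a, b) ≡ (-55, 70499) mod (ℚ^×)²; places V = {2, 3, 5, 7, 11, 13, 17, 29, ∞}.
(a,b)_5: α=1, u≡4; β=2, v≡4 (mod 5); (4|5)=+1, (4|5)=+1; sign (−1)^0·+1^2·+1^1 = +1.
(a,b)_2: α=0, β=2; u≡1, v≡3 (mod 8); ε(u)ε(v)=0·1, αω(v)=0·1, βω(u)=2·0; sum ≡ 0  ⇒  +1.
(a,b)_29: α=0, u≡3; β=1, v≡16 (mod 29); (3|29)=-1, (16|29)=+1; sign (−1)^0·-1^1·+1^0 = -1.
(a,b)_11: α=1, u≡6; β=1, v≡7 (mod 11); (6|11)=-1, (7|11)=-1; sign (−1)^1·-1^1·-1^1 = -1.
(a,b)_7: α=0, u≡1; β=-2, v≡1 (mod 7); (1|7)=+1, (1|7)=+1; sign (−1)^0·+1^-2·+1^0 = +1.
(a,b)_17: α=0, u≡13; β=1, v≡9 (mod 17); (13|17)=+1, (9|17)=+1; sign (−1)^0·+1^1·+1^0 = +1.
(a,b)_∞: sgn(-55)=−, sgn(70499)=+, so +1.
(a,b)_13: α=0, u≡10; β=-1, v≡11 (mod 13); (10|13)=+1, (11|13)=-1; sign (−1)^0·+1^-1·-1^0 = +1.
(a,b)_3: α=0, u≡2; β=2, v≡2 (mod 3); (2|3)=-1, (2|3)=-1; sign (−1)^0·-1^2·-1^0 = +1.
(-55, 70499 / ℚ) ramifies at {11, 29}: a division algebra.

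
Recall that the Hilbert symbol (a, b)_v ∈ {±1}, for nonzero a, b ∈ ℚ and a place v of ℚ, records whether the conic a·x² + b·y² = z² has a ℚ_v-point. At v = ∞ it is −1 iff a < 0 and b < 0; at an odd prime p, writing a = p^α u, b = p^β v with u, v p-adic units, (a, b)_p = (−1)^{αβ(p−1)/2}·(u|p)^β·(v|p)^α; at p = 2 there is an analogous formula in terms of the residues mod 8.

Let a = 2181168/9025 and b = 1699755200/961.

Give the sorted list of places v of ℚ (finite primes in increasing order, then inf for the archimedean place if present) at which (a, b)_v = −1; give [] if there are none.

(a, b) ≡ (187, 1062347) mod (ℚ^×)²; places V = {2, 3, 5, 11, 13, 17, 19, 23, 31, ∞}.
(a,b)_∞: sgn(187)=+, sgn(1062347)=+, so +1.
(a,b)_17: α=1, u≡6; β=1, v≡13 (mod 17); (6|17)=-1, (13|17)=+1; sign (−1)^0·-1^1·+1^1 = -1.
(a,b)_19: α=-2, u≡1; β=1, v≡2 (mod 19); (1|19)=+1, (2|19)=-1; sign (−1)^0·+1^1·-1^-2 = +1.
(a,b)_23: α=0, u≡1; β=1, v≡10 (mod 23); (1|23)=+1, (10|23)=-1; sign (−1)^0·+1^1·-1^0 = +1.
(a,b)_11: α=1, u≡7; β=1, v≡10 (mod 11); (7|11)=-1, (10|11)=-1; sign (−1)^1·-1^1·-1^1 = -1.
(a,b)_31: α=0, u≡2; β=-2, v≡28 (mod 31); (2|31)=+1, (28|31)=+1; sign (−1)^0·+1^-2·+1^0 = +1.
(a,b)_2: α=4, β=6; u≡3, v≡3 (mod 8); ε(u)ε(v)=1·1, αω(v)=4·1, βω(u)=6·1; sum ≡ 1  ⇒  -1.
(a,b)_3: α=6, u≡1; β=0, v≡2 (mod 3); (1|3)=+1, (2|3)=-1; sign (−1)^0·+1^0·-1^6 = +1.
(a,b)_5: α=-2, u≡3; β=2, v≡3 (mod 5); (3|5)=-1, (3|5)=-1; sign (−1)^0·-1^2·-1^-2 = +1.
(a,b)_13: α=0, u≡5; β=1, v≡12 (mod 13); (5|13)=-1, (12|13)=+1; sign (−1)^0·-1^1·+1^0 = -1.
Ram(187, 1062347) = {2, 11, 13, 17}; no ℚ_2-point on the conic.

[2, 11, 13, 17]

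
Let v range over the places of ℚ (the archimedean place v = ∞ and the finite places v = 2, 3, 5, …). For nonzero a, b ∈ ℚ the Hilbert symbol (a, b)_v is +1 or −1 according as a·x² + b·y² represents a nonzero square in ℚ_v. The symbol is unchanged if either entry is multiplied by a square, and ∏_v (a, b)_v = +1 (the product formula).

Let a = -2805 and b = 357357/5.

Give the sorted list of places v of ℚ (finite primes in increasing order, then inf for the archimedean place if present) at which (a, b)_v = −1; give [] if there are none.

Mod squares: a ≡ -2805, b ≡ 36465. Check v ∈ {∞, 2, 3, 5, 7, 11, 13, 17}.
v=13: a=13^0·(≡3), b=13^1·(≡4) mod 13; (3|13)=+1, (4|13)=+1; (−1)^{0·1·6}·(+1)^1·(+1)^0 = +1.
v=3: a=3^1·(≡1), b=3^1·(≡2) mod 3; (1|3)=+1, (2|3)=-1; (−1)^{1·1·1}·(+1)^1·(-1)^1 = +1.
v=∞: -2805 < 0 and 36465 > 0  ⇒  (a,b)_∞ = +1.
v=7: a=7^0·(≡2), b=7^2·(≡4) mod 7; (2|7)=+1, (4|7)=+1; (−1)^{0·2·3}·(+1)^2·(+1)^0 = +1.
v=5: a=5^1·(≡4), b=5^-1·(≡2) mod 5; (4|5)=+1, (2|5)=-1; (−1)^{1·-1·2}·(+1)^-1·(-1)^1 = -1.
v=17: a=17^1·(≡5), b=17^1·(≡12) mod 17; (5|17)=-1, (12|17)=-1; (−1)^{1·1·8}·(-1)^1·(-1)^1 = +1.
v=2: v_2(a)=0, v_2(b)=0; units ≡ 3, 1 (mod 8); ε·ε+αω+βω = 1·0+0·0+0·1 ≡ 0  ⇒  (a,b)_2 = +1.
v=11: a=11^1·(≡9), b=11^1·(≡3) mod 11; (9|11)=+1, (3|11)=+1; (−1)^{1·1·5}·(+1)^1·(+1)^1 = -1.
|Ram(-2805, 36465)| = 2, even; anisotropic at {5, 11}.

[5, 11]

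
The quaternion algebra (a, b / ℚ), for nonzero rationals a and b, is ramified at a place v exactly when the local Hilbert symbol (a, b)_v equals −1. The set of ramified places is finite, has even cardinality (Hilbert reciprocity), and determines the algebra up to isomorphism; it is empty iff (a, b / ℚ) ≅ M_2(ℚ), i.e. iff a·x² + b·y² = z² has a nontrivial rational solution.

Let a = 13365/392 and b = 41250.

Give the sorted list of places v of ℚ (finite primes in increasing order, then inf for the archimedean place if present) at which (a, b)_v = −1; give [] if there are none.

[2, 11]

(a, b) ≡ (330, 66) mod (ℚ^×)²; places V = {2, 3, 5, 7, 11, ∞}.
(a,b)_2: α=-3, β=1; u≡5, v≡1 (mod 8); ε(u)ε(v)=0·0, αω(v)=-3·0, βω(u)=1·1; sum ≡ 1  ⇒  -1.
(a,b)_7: α=-2, u≡2; β=0, v≡6 (mod 7); (2|7)=+1, (6|7)=-1; sign (−1)^0·+1^0·-1^-2 = +1.
(a,b)_5: α=1, u≡4; β=4, v≡1 (mod 5); (4|5)=+1, (1|5)=+1; sign (−1)^0·+1^4·+1^1 = +1.
(a,b)_∞: sgn(330)=+, sgn(66)=+, so +1.
(a,b)_3: α=5, u≡2; β=1, v≡1 (mod 3); (2|3)=-1, (1|3)=+1; sign (−1)^1·-1^1·+1^5 = +1.
(a,b)_11: α=1, u≡7; β=1, v≡10 (mod 11); (7|11)=-1, (10|11)=-1; sign (−1)^1·-1^1·-1^1 = -1.
Ram(330, 66) = {2, 11}; no ℚ_2-point on the conic.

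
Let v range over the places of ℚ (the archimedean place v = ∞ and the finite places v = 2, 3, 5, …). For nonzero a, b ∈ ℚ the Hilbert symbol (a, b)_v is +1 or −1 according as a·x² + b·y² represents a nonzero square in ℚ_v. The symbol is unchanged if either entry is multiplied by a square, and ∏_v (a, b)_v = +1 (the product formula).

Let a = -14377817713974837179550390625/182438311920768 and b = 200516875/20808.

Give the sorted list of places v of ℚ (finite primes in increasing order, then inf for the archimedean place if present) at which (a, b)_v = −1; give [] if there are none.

[23, 29, 37, 43]

(a, b) ≡ (-27591122, 641654) mod (ℚ^×)²; places V = {2, 3, 5, 7, 13, 17, 23, 29, 37, 43, ∞}.
(a,b)_29: α=3, u≡18; β=1, v≡13 (mod 29); (18|29)=-1, (13|29)=+1; sign (−1)^0·-1^1·+1^3 = -1.
(a,b)_37: α=3, u≡13; β=1, v≡28 (mod 37); (13|37)=-1, (28|37)=+1; sign (−1)^0·-1^1·+1^3 = -1.
(a,b)_2: α=-7, β=-3; u≡7, v≡3 (mod 8); ε(u)ε(v)=1·1, αω(v)=-7·1, βω(u)=-3·0; sum ≡ 0  ⇒  +1.
(a,b)_13: α=3, u≡12; β=1, v≡12 (mod 13); (12|13)=+1, (12|13)=+1; sign (−1)^0·+1^1·+1^3 = +1.
(a,b)_3: α=-10, u≡1; β=-2, v≡2 (mod 3); (1|3)=+1, (2|3)=-1; sign (−1)^0·+1^-2·-1^-10 = +1.
(a,b)_17: α=-6, u≡12; β=-2, v≡14 (mod 17); (12|17)=-1, (14|17)=-1; sign (−1)^0·-1^-2·-1^-6 = +1.
(a,b)_5: α=8, u≡2; β=4, v≡4 (mod 5); (2|5)=-1, (4|5)=+1; sign (−1)^0·-1^4·+1^8 = +1.
(a,b)_23: α=5, u≡20; β=1, v≡20 (mod 23); (20|23)=-1, (20|23)=-1; sign (−1)^1·-1^1·-1^5 = -1.
(a,b)_43: α=1, u≡23; β=0, v≡20 (mod 43); (23|43)=+1, (20|43)=-1; sign (−1)^0·+1^0·-1^1 = -1.
(a,b)_∞: sgn(-27591122)=−, sgn(641654)=+, so +1.
(a,b)_7: α=2, u≡2; β=0, v≡5 (mod 7); (2|7)=+1, (5|7)=-1; sign (−1)^0·+1^0·-1^2 = +1.
Ram(-27591122, 641654) = {23, 29, 37, 43}; no ℚ_23-point on the conic.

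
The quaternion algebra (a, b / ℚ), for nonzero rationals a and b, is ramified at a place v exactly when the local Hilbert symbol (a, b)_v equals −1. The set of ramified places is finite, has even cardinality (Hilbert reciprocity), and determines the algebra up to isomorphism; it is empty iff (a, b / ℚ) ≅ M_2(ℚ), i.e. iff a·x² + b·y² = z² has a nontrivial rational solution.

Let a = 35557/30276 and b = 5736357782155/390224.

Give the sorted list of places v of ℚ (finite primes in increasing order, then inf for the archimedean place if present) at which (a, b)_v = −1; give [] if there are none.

[5, 13, 17, 29]

Mod squares: a ≡ 37, b ≡ 8299655. Check v ∈ {∞, 2, 3, 5, 7, 11, 13, 17, 29, 31, 37}.
v=37: a=37^1·(≡11), b=37^3·(≡36) mod 37; (11|37)=+1, (36|37)=+1; (−1)^{1·3·18}·(+1)^3·(+1)^1 = +1.
v=3: a=3^-2·(≡1), b=3^0·(≡2) mod 3; (1|3)=+1, (2|3)=-1; (−1)^{-2·0·1}·(+1)^0·(-1)^-2 = +1.
v=5: a=5^0·(≡2), b=5^1·(≡4) mod 5; (2|5)=-1, (4|5)=+1; (−1)^{0·1·2}·(-1)^1·(+1)^0 = -1.
v=31: a=31^2·(≡22), b=31^0·(≡5) mod 31; (22|31)=-1, (5|31)=+1; (−1)^{2·0·15}·(-1)^0·(+1)^2 = +1.
v=∞: 37 > 0 and 8299655 > 0  ⇒  (a,b)_∞ = +1.
v=13: a=13^0·(≡11), b=13^1·(≡11) mod 13; (11|13)=-1, (11|13)=-1; (−1)^{0·1·6}·(-1)^1·(-1)^0 = -1.
v=7: a=7^0·(≡4), b=7^1·(≡5) mod 7; (4|7)=+1, (5|7)=-1; (−1)^{0·1·3}·(+1)^1·(-1)^0 = +1.
v=17: a=17^0·(≡7), b=17^1·(≡13) mod 17; (7|17)=-1, (13|17)=+1; (−1)^{0·1·8}·(-1)^1·(+1)^0 = -1.
v=2: v_2(a)=-2, v_2(b)=-4; units ≡ 5, 7 (mod 8); ε·ε+αω+βω = 0·1+-2·0+-4·1 ≡ 0  ⇒  (a,b)_2 = +1.
v=29: a=29^-2·(≡17), b=29^-3·(≡9) mod 29; (17|29)=-1, (9|29)=+1; (−1)^{-2·-3·14}·(-1)^-3·(+1)^-2 = -1.
v=11: a=11^0·(≡4), b=11^4·(≡4) mod 11; (4|11)=+1, (4|11)=+1; (−1)^{0·4·5}·(+1)^4·(+1)^0 = +1.
(37, 8299655 / ℚ) ramifies at {5, 13, 17, 29}: a division algebra.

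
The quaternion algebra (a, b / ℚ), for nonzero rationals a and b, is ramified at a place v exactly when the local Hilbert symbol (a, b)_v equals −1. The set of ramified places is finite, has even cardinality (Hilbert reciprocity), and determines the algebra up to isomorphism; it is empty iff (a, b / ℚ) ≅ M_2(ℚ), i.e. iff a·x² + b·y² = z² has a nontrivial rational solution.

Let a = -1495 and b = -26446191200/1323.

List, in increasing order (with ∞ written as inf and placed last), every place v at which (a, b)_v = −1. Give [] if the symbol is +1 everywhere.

(a, b) ≡ (-1495, -374946) mod (ℚ^×)²; places V = {2, 3, 5, 7, 11, 13, 19, 23, ∞}.
(a,b)_11: α=0, u≡1; β=1, v≡5 (mod 11); (1|11)=+1, (5|11)=+1; sign (−1)^0·+1^1·+1^0 = +1.
(a,b)_2: α=0, β=5; u≡1, v≡7 (mod 8); ε(u)ε(v)=0·1, αω(v)=0·0, βω(u)=5·0; sum ≡ 0  ⇒  +1.
(a,b)_13: α=1, u≡2; β=1, v≡2 (mod 13); (2|13)=-1, (2|13)=-1; sign (−1)^0·-1^1·-1^1 = +1.
(a,b)_∞: sgn(-1495)=−, sgn(-374946)=−, so -1.
(a,b)_23: α=1, u≡4; β=3, v≡7 (mod 23); (4|23)=+1, (7|23)=-1; sign (−1)^1·+1^3·-1^1 = +1.
(a,b)_5: α=1, u≡1; β=2, v≡4 (mod 5); (1|5)=+1, (4|5)=+1; sign (−1)^0·+1^2·+1^1 = +1.
(a,b)_7: α=0, u≡3; β=-2, v≡2 (mod 7); (3|7)=-1, (2|7)=+1; sign (−1)^0·-1^-2·+1^0 = +1.
(a,b)_3: α=0, u≡2; β=-3, v≡1 (mod 3); (2|3)=-1, (1|3)=+1; sign (−1)^0·-1^-3·+1^0 = -1.
(a,b)_19: α=0, u≡6; β=1, v≡1 (mod 19); (6|19)=+1, (1|19)=+1; sign (−1)^0·+1^1·+1^0 = +1.
(-1495, -374946 / ℚ) ramifies at {3, ∞}: a division algebra.

[3, inf]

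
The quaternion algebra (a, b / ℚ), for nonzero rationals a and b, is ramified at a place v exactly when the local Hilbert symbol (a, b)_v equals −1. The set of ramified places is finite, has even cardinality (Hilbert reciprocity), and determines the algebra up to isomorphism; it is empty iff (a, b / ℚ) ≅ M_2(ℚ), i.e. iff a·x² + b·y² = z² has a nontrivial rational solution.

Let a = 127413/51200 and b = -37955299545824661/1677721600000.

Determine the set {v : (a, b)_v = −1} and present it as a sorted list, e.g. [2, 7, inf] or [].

(a, b) ≡ (26, -210) mod (ℚ^×)²; places V = {2, 3, 5, 7, 11, 13, ∞}.
(a,b)_5: α=-2, u≡1; β=-5, v≡2 (mod 5); (1|5)=+1, (2|5)=-1; sign (−1)^0·+1^-5·-1^-2 = +1.
(a,b)_13: α=1, u≡2; β=4, v≡7 (mod 13); (2|13)=-1, (7|13)=-1; sign (−1)^0·-1^4·-1^1 = -1.
(a,b)_3: α=4, u≡2; β=7, v≡2 (mod 3); (2|3)=-1, (2|3)=-1; sign (−1)^0·-1^7·-1^4 = -1.
(a,b)_11: α=2, u≡5; β=6, v≡7 (mod 11); (5|11)=+1, (7|11)=-1; sign (−1)^0·+1^6·-1^2 = +1.
(a,b)_7: α=0, u≡3; β=3, v≡5 (mod 7); (3|7)=-1, (5|7)=-1; sign (−1)^0·-1^3·-1^0 = -1.
(a,b)_2: α=-11, β=-29; u≡5, v≡7 (mod 8); ε(u)ε(v)=0·1, αω(v)=-11·0, βω(u)=-29·1; sum ≡ 1  ⇒  -1.
(a,b)_∞: sgn(26)=+, sgn(-210)=−, so +1.
Ram(26, -210) = {2, 3, 7, 13}; no ℚ_2-point on the conic.

[2, 3, 7, 13]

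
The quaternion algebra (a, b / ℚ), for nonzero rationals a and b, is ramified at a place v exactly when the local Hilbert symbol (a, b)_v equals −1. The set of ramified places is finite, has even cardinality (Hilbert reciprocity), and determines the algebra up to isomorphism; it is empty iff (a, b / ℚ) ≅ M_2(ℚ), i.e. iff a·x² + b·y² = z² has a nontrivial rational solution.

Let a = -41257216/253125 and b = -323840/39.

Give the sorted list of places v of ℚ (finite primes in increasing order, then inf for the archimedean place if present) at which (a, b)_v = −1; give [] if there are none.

[5, 11, 23, inf]

(a, b) ≡ (-16445, -49335) mod (ℚ^×)²; places V = {2, 3, 5, 7, 11, 13, 23, ∞}.
(a,b)_11: α=1, u≡9; β=1, v≡3 (mod 11); (9|11)=+1, (3|11)=+1; sign (−1)^1·+1^1·+1^1 = -1.
(a,b)_5: α=-5, u≡4; β=1, v≡3 (mod 5); (4|5)=+1, (3|5)=-1; sign (−1)^0·+1^1·-1^-5 = -1.
(a,b)_∞: sgn(-16445)=−, sgn(-49335)=−, so -1.
(a,b)_7: α=2, u≡5; β=0, v≡2 (mod 7); (5|7)=-1, (2|7)=+1; sign (−1)^0·-1^0·+1^2 = +1.
(a,b)_23: α=1, u≡7; β=1, v≡17 (mod 23); (7|23)=-1, (17|23)=-1; sign (−1)^1·-1^1·-1^1 = -1.
(a,b)_3: α=-4, u≡1; β=-1, v≡1 (mod 3); (1|3)=+1, (1|3)=+1; sign (−1)^0·+1^-1·+1^-4 = +1.
(a,b)_13: α=1, u≡3; β=-1, v≡1 (mod 13); (3|13)=+1, (1|13)=+1; sign (−1)^0·+1^-1·+1^1 = +1.
(a,b)_2: α=8, β=8; u≡3, v≡1 (mod 8); ε(u)ε(v)=1·0, αω(v)=8·0, βω(u)=8·1; sum ≡ 0  ⇒  +1.
Ram(-16445, -49335) = {5, 11, 23, ∞}; no ℚ_5-point on the conic.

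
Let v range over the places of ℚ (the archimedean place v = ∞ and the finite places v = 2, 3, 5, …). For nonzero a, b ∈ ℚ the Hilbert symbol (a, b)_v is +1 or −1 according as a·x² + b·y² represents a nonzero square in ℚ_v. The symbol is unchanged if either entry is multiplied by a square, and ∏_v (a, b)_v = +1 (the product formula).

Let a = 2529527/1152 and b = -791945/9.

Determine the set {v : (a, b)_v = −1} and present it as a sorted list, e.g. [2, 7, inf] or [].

(a, b) ≡ (286, -6545) mod (ℚ^×)²; places V = {2, 3, 5, 7, 11, 13, 17, 19, ∞}.
(a,b)_17: α=0, u≡14; β=1, v≡7 (mod 17); (14|17)=-1, (7|17)=-1; sign (−1)^0·-1^1·-1^0 = -1.
(a,b)_13: α=1, u≡1; β=0, v≡6 (mod 13); (1|13)=+1, (6|13)=-1; sign (−1)^0·+1^0·-1^1 = -1.
(a,b)_∞: sgn(286)=+, sgn(-6545)=−, so +1.
(a,b)_7: α=2, u≡3; β=1, v≡3 (mod 7); (3|7)=-1, (3|7)=-1; sign (−1)^0·-1^1·-1^2 = -1.
(a,b)_11: α=1, u≡3; β=3, v≡6 (mod 11); (3|11)=+1, (6|11)=-1; sign (−1)^1·+1^3·-1^1 = +1.
(a,b)_19: α=2, u≡6; β=0, v≡12 (mod 19); (6|19)=+1, (12|19)=-1; sign (−1)^0·+1^0·-1^2 = +1.
(a,b)_2: α=-7, β=0; u≡7, v≡7 (mod 8); ε(u)ε(v)=1·1, αω(v)=-7·0, βω(u)=0·0; sum ≡ 1  ⇒  -1.
(a,b)_5: α=0, u≡1; β=1, v≡4 (mod 5); (1|5)=+1, (4|5)=+1; sign (−1)^0·+1^1·+1^0 = +1.
(a,b)_3: α=-2, u≡1; β=-2, v≡1 (mod 3); (1|3)=+1, (1|3)=+1; sign (−1)^0·+1^-2·+1^-2 = +1.
(286, -6545 / ℚ) ramifies at {2, 7, 13, 17}: a division algebra.

[2, 7, 13, 17]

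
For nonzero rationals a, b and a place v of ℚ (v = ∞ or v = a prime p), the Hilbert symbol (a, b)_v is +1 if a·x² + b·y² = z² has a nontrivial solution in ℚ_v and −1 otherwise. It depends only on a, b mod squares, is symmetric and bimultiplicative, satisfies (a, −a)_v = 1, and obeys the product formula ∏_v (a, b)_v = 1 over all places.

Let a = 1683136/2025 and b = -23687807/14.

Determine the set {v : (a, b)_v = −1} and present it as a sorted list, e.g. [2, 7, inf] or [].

[]

(a, b) ≡ (91, -2002) mod (ℚ^×)²; places V = {2, 3, 5, 7, 11, 13, 17, 37, ∞}.
(a,b)_7: α=1, u≡6; β=-1, v≡2 (mod 7); (6|7)=-1, (2|7)=+1; sign (−1)^1·-1^-1·+1^1 = +1.
(a,b)_11: α=0, u≡4; β=3, v≡4 (mod 11); (4|11)=+1, (4|11)=+1; sign (−1)^0·+1^3·+1^0 = +1.
(a,b)_13: α=1, u≡7; β=1, v≡6 (mod 13); (7|13)=-1, (6|13)=-1; sign (−1)^0·-1^1·-1^1 = +1.
(a,b)_37: α=0, u≡29; β=2, v≡30 (mod 37); (29|37)=-1, (30|37)=+1; sign (−1)^0·-1^2·+1^0 = +1.
(a,b)_∞: sgn(91)=+, sgn(-2002)=−, so +1.
(a,b)_3: α=-4, u≡1; β=0, v≡2 (mod 3); (1|3)=+1, (2|3)=-1; sign (−1)^0·+1^0·-1^-4 = +1.
(a,b)_2: α=6, β=-1; u≡3, v≡7 (mod 8); ε(u)ε(v)=1·1, αω(v)=6·0, βω(u)=-1·1; sum ≡ 0  ⇒  +1.
(a,b)_17: α=2, u≡5; β=0, v≡8 (mod 17); (5|17)=-1, (8|17)=+1; sign (−1)^0·-1^0·+1^2 = +1.
(a,b)_5: α=-2, u≡1; β=0, v≡2 (mod 5); (1|5)=+1, (2|5)=-1; sign (−1)^0·+1^0·-1^-2 = +1.
Every local symbol is +1, so the conic 91·x² + -2002·y² = z² has ℚ_v-points for all v and hence a ℚ-point; (a, b / ℚ) ≅ M_2(ℚ).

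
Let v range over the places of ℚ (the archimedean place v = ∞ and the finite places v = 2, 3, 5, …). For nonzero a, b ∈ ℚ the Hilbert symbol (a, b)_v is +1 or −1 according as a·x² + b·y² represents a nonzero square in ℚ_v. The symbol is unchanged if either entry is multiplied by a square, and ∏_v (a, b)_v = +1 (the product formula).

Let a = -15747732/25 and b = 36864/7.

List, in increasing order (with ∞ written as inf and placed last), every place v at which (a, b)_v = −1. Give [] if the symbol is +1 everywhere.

(a, b) ≡ (-437437, 7) mod (ℚ^×)²; places V = {2, 3, 5, 7, 11, 13, 19, 23, ∞}.
(a,b)_5: α=-2, u≡3; β=0, v≡2 (mod 5); (3|5)=-1, (2|5)=-1; sign (−1)^0·-1^0·-1^-2 = +1.
(a,b)_11: α=1, u≡9; β=0, v≡2 (mod 11); (9|11)=+1, (2|11)=-1; sign (−1)^0·+1^0·-1^1 = -1.
(a,b)_3: α=2, u≡2; β=2, v≡1 (mod 3); (2|3)=-1, (1|3)=+1; sign (−1)^0·-1^2·+1^2 = +1.
(a,b)_2: α=2, β=12; u≡3, v≡7 (mod 8); ε(u)ε(v)=1·1, αω(v)=2·0, βω(u)=12·1; sum ≡ 1  ⇒  -1.
(a,b)_13: α=1, u≡11; β=0, v≡5 (mod 13); (11|13)=-1, (5|13)=-1; sign (−1)^0·-1^0·-1^1 = -1.
(a,b)_∞: sgn(-437437)=−, sgn(7)=+, so +1.
(a,b)_23: α=1, u≡13; β=0, v≡19 (mod 23); (13|23)=+1, (19|23)=-1; sign (−1)^0·+1^0·-1^1 = -1.
(a,b)_19: α=1, u≡11; β=0, v≡6 (mod 19); (11|19)=+1, (6|19)=+1; sign (−1)^0·+1^0·+1^1 = +1.
(a,b)_7: α=1, u≡3; β=-1, v≡2 (mod 7); (3|7)=-1, (2|7)=+1; sign (−1)^1·-1^-1·+1^1 = +1.
(-437437, 7 / ℚ) ramifies at {2, 11, 13, 23}: a division algebra.

[2, 11, 13, 23]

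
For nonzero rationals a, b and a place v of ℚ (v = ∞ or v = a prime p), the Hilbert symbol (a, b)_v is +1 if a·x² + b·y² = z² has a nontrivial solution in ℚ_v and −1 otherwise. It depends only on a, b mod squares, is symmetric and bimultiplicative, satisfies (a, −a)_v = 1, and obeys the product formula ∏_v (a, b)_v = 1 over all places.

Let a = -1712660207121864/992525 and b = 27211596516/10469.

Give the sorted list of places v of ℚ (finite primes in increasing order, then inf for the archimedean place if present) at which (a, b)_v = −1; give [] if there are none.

Mod squares: a ≡ -48875034, b ≡ 14411869. Check v ∈ {∞, 2, 3, 5, 7, 11, 13, 17, 19, 23, 29, 31, 37, 41}.
v=29: a=29^-1·(≡14), b=29^-1·(≡3) mod 29; (14|29)=-1, (3|29)=-1; (−1)^{-1·-1·14}·(-1)^-1·(-1)^-1 = +1.
v=17: a=17^1·(≡16), b=17^1·(≡9) mod 17; (16|17)=+1, (9|17)=+1; (−1)^{1·1·8}·(+1)^1·(+1)^1 = +1.
v=37: a=37^-2·(≡23), b=37^0·(≡28) mod 37; (23|37)=-1, (28|37)=+1; (−1)^{-2·0·18}·(-1)^0·(+1)^-2 = +1.
v=31: a=31^1·(≡3), b=31^1·(≡30) mod 31; (3|31)=-1, (30|31)=-1; (−1)^{1·1·15}·(-1)^1·(-1)^1 = -1.
v=3: a=3^5·(≡2), b=3^4·(≡1) mod 3; (2|3)=-1, (1|3)=+1; (−1)^{5·4·1}·(-1)^4·(+1)^5 = +1.
v=11: a=11^2·(≡4), b=11^0·(≡2) mod 11; (4|11)=+1, (2|11)=-1; (−1)^{2·0·5}·(+1)^0·(-1)^2 = +1.
v=19: a=19^0·(≡8), b=19^-2·(≡12) mod 19; (8|19)=-1, (12|19)=-1; (−1)^{0·-2·9}·(-1)^-2·(-1)^0 = +1.
v=7: a=7^2·(≡2), b=7^0·(≡5) mod 7; (2|7)=+1, (5|7)=-1; (−1)^{2·0·3}·(+1)^0·(-1)^2 = +1.
v=∞: -48875034 < 0 and 14411869 > 0  ⇒  (a,b)_∞ = +1.
v=2: v_2(a)=3, v_2(b)=2; units ≡ 3, 5 (mod 8); ε·ε+αω+βω = 1·0+3·1+2·1 ≡ 1  ⇒  (a,b)_2 = -1.
v=13: a=13^1·(≡2), b=13^2·(≡4) mod 13; (2|13)=-1, (4|13)=+1; (−1)^{1·2·6}·(-1)^2·(+1)^1 = +1.
v=5: a=5^-2·(≡1), b=5^0·(≡4) mod 5; (1|5)=+1, (4|5)=+1; (−1)^{-2·0·2}·(+1)^0·(+1)^-2 = +1.
v=41: a=41^1·(≡2), b=41^1·(≡39) mod 41; (2|41)=+1, (39|41)=+1; (−1)^{1·1·20}·(+1)^1·(+1)^1 = +1.
v=23: a=23^2·(≡12), b=23^1·(≡17) mod 23; (12|23)=+1, (17|23)=-1; (−1)^{2·1·11}·(+1)^1·(-1)^2 = +1.
|Ram(-48875034, 14411869)| = 2, even; anisotropic at {2, 31}.

[2, 31]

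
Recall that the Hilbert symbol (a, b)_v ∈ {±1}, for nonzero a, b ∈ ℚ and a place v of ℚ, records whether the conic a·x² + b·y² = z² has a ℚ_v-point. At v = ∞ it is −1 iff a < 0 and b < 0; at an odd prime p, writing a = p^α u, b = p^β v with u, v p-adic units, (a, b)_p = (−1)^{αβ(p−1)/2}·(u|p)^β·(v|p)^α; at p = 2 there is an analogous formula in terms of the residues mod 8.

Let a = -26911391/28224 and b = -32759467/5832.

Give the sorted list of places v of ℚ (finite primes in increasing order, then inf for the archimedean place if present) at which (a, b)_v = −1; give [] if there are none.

[29, inf]

(a, b) ≡ (-551, -2294) mod (ℚ^×)²; places V = {2, 3, 7, 13, 17, 19, 29, 31, 37, ∞}.
(a,b)_19: α=1, u≡11; β=0, v≡9 (mod 19); (11|19)=+1, (9|19)=+1; sign (−1)^0·+1^0·+1^1 = +1.
(a,b)_∞: sgn(-551)=−, sgn(-2294)=−, so -1.
(a,b)_2: α=-6, β=-3; u≡1, v≡5 (mod 8); ε(u)ε(v)=0·0, αω(v)=-6·1, βω(u)=-3·0; sum ≡ 0  ⇒  +1.
(a,b)_37: α=0, u≡10; β=1, v≡33 (mod 37); (10|37)=+1, (33|37)=+1; sign (−1)^0·+1^1·+1^0 = +1.
(a,b)_7: α=-2, u≡2; β=0, v≡1 (mod 7); (2|7)=+1, (1|7)=+1; sign (−1)^0·+1^0·+1^-2 = +1.
(a,b)_29: α=1, u≡3; β=0, v≡2 (mod 29); (3|29)=-1, (2|29)=-1; sign (−1)^0·-1^0·-1^1 = -1.
(a,b)_13: α=2, u≡11; β=4, v≡11 (mod 13); (11|13)=-1, (11|13)=-1; sign (−1)^0·-1^4·-1^2 = +1.
(a,b)_3: α=-2, u≡1; β=-6, v≡1 (mod 3); (1|3)=+1, (1|3)=+1; sign (−1)^0·+1^-6·+1^-2 = +1.
(a,b)_31: α=0, u≡8; β=1, v≡16 (mod 31); (8|31)=+1, (16|31)=+1; sign (−1)^0·+1^1·+1^0 = +1.
(a,b)_17: α=2, u≡6; β=0, v≡9 (mod 17); (6|17)=-1, (9|17)=+1; sign (−1)^0·-1^0·+1^2 = +1.
|Ram(-551, -2294)| = 2, even; anisotropic at {29, ∞}.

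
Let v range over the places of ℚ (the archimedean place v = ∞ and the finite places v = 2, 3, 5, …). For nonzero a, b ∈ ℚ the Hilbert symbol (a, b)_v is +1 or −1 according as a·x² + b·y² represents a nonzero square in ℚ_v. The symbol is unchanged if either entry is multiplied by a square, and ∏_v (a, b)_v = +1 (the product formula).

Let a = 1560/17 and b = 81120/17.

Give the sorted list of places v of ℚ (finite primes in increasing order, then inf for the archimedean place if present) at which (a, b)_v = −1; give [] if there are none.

[3, 5]

Mod squares: a ≡ 6630, b ≡ 510. Check v ∈ {∞, 2, 3, 5, 13, 17}.
v=3: a=3^1·(≡2), b=3^1·(≡2) mod 3; (2|3)=-1, (2|3)=-1; (−1)^{1·1·1}·(-1)^1·(-1)^1 = -1.
v=13: a=13^1·(≡4), b=13^2·(≡3) mod 13; (4|13)=+1, (3|13)=+1; (−1)^{1·2·6}·(+1)^2·(+1)^1 = +1.
v=∞: 6630 > 0 and 510 > 0  ⇒  (a,b)_∞ = +1.
v=17: a=17^-1·(≡13), b=17^-1·(≡13) mod 17; (13|17)=+1, (13|17)=+1; (−1)^{-1·-1·8}·(+1)^-1·(+1)^-1 = +1.
v=5: a=5^1·(≡1), b=5^1·(≡2) mod 5; (1|5)=+1, (2|5)=-1; (−1)^{1·1·2}·(+1)^1·(-1)^1 = -1.
v=2: v_2(a)=3, v_2(b)=5; units ≡ 3, 7 (mod 8); ε·ε+αω+βω = 1·1+3·0+5·1 ≡ 0  ⇒  (a,b)_2 = +1.
(6630, 510 / ℚ) ramifies at {3, 5}: a division algebra.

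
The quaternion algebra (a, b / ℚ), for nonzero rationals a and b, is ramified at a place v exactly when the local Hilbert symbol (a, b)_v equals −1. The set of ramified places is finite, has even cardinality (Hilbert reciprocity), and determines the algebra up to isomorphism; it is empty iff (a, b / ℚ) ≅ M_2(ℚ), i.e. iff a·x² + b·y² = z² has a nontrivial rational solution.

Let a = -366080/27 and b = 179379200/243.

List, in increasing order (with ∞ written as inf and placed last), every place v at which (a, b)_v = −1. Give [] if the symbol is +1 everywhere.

(a, b) ≡ (-4290, 429) mod (ℚ^×)²; places V = {2, 3, 5, 7, 11, 13, ∞}.
(a,b)_11: α=1, u≡10; β=1, v≡8 (mod 11); (10|11)=-1, (8|11)=-1; sign (−1)^1·-1^1·-1^1 = -1.
(a,b)_2: α=9, β=10; u≡7, v≡5 (mod 8); ε(u)ε(v)=1·0, αω(v)=9·1, βω(u)=10·0; sum ≡ 1  ⇒  -1.
(a,b)_13: α=1, u≡11; β=1, v≡2 (mod 13); (11|13)=-1, (2|13)=-1; sign (−1)^0·-1^1·-1^1 = +1.
(a,b)_5: α=1, u≡2; β=2, v≡1 (mod 5); (2|5)=-1, (1|5)=+1; sign (−1)^0·-1^2·+1^1 = +1.
(a,b)_∞: sgn(-4290)=−, sgn(429)=+, so +1.
(a,b)_7: α=0, u≡1; β=2, v≡2 (mod 7); (1|7)=+1, (2|7)=+1; sign (−1)^0·+1^2·+1^0 = +1.
(a,b)_3: α=-3, u≡1; β=-5, v≡2 (mod 3); (1|3)=+1, (2|3)=-1; sign (−1)^1·+1^-5·-1^-3 = +1.
(-4290, 429 / ℚ) ramifies at {2, 11}: a division algebra.

[2, 11]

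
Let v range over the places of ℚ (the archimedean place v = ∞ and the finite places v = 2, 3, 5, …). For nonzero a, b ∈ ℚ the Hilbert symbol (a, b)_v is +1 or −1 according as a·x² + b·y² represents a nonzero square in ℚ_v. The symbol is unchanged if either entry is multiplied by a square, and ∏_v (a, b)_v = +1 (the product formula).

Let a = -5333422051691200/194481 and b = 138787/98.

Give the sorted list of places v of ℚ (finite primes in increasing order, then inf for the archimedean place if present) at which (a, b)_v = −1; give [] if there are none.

(a, b) ≡ (-1147, 2294) mod (ℚ^×)²; places V = {2, 3, 5, 7, 11, 31, 37, 47, ∞}.
(a,b)_2: α=6, β=-1; u≡5, v≡3 (mod 8); ε(u)ε(v)=0·1, αω(v)=6·1, βω(u)=-1·1; sum ≡ 1  ⇒  -1.
(a,b)_5: α=2, u≡2; β=0, v≡4 (mod 5); (2|5)=-1, (4|5)=+1; sign (−1)^0·-1^0·+1^2 = +1.
(a,b)_47: α=2, u≡27; β=0, v≡46 (mod 47); (27|47)=+1, (46|47)=-1; sign (−1)^0·+1^0·-1^2 = +1.
(a,b)_∞: sgn(-1147)=−, sgn(2294)=+, so +1.
(a,b)_3: α=-4, u≡2; β=0, v≡2 (mod 3); (2|3)=-1, (2|3)=-1; sign (−1)^0·-1^0·-1^-4 = +1.
(a,b)_7: α=-4, u≡4; β=-2, v≡6 (mod 7); (4|7)=+1, (6|7)=-1; sign (−1)^0·+1^-2·-1^-4 = +1.
(a,b)_11: α=0, u≡6; β=2, v≡8 (mod 11); (6|11)=-1, (8|11)=-1; sign (−1)^0·-1^2·-1^0 = +1.
(a,b)_31: α=3, u≡5; β=1, v≡15 (mod 31); (5|31)=+1, (15|31)=-1; sign (−1)^1·+1^1·-1^3 = +1.
(a,b)_37: α=3, u≡29; β=1, v≡16 (mod 37); (29|37)=-1, (16|37)=+1; sign (−1)^0·-1^1·+1^3 = -1.
|Ram(-1147, 2294)| = 2, even; anisotropic at {2, 37}.

[2, 37]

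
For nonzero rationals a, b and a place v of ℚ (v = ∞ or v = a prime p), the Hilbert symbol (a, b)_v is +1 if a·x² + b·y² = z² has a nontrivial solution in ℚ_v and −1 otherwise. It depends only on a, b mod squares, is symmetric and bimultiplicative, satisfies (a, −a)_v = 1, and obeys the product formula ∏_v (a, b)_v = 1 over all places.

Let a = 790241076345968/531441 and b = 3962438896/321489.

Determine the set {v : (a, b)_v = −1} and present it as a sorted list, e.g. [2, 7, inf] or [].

(a, b) ≡ (23, 8671) mod (ℚ^×)²; places V = {2, 3, 7, 13, 23, 29, ∞}.
(a,b)_∞: sgn(23)=+, sgn(8671)=+, so +1.
(a,b)_29: α=2, u≡1; β=1, v≡5 (mod 29); (1|29)=+1, (5|29)=+1; sign (−1)^0·+1^1·+1^2 = +1.
(a,b)_3: α=-12, u≡2; β=-8, v≡1 (mod 3); (2|3)=-1, (1|3)=+1; sign (−1)^0·-1^-8·+1^-12 = +1.
(a,b)_13: α=6, u≡12; β=5, v≡1 (mod 13); (12|13)=+1, (1|13)=+1; sign (−1)^0·+1^5·+1^6 = +1.
(a,b)_23: α=3, u≡2; β=1, v≡6 (mod 23); (2|23)=+1, (6|23)=+1; sign (−1)^1·+1^1·+1^3 = -1.
(a,b)_2: α=4, β=4; u≡7, v≡7 (mod 8); ε(u)ε(v)=1·1, αω(v)=4·0, βω(u)=4·0; sum ≡ 1  ⇒  -1.
(a,b)_7: α=0, u≡2; β=-2, v≡5 (mod 7); (2|7)=+1, (5|7)=-1; sign (−1)^0·+1^-2·-1^0 = +1.
(23, 8671 / ℚ) ramifies at {2, 23}: a division algebra.

[2, 23]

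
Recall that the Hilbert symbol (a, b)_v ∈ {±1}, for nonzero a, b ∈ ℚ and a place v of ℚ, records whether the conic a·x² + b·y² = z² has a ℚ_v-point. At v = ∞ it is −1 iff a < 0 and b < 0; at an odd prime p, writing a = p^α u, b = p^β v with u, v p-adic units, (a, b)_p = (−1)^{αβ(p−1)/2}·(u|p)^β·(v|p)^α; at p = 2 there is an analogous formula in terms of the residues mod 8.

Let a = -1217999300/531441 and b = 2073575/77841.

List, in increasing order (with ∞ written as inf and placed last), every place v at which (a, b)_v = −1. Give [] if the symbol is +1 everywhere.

Mod squares: a ≡ -8897, b ≡ 287. Check v ∈ {∞, 2, 3, 5, 7, 17, 31, 37, 41}.
v=2: v_2(a)=2, v_2(b)=0; units ≡ 7, 7 (mod 8); ε·ε+αω+βω = 1·1+2·0+0·0 ≡ 1  ⇒  (a,b)_2 = -1.
v=7: a=7^1·(≡3), b=7^1·(≡6) mod 7; (3|7)=-1, (6|7)=-1; (−1)^{1·1·3}·(-1)^1·(-1)^1 = -1.
v=5: a=5^2·(≡3), b=5^2·(≡3) mod 5; (3|5)=-1, (3|5)=-1; (−1)^{2·2·2}·(-1)^2·(-1)^2 = +1.
v=∞: -8897 < 0 and 287 > 0  ⇒  (a,b)_∞ = +1.
v=41: a=41^1·(≡12), b=41^1·(≡17) mod 41; (12|41)=-1, (17|41)=-1; (−1)^{1·1·20}·(-1)^1·(-1)^1 = +1.
v=37: a=37^2·(≡15), b=37^0·(≡34) mod 37; (15|37)=-1, (34|37)=+1; (−1)^{2·0·18}·(-1)^0·(+1)^2 = +1.
v=17: a=17^0·(≡10), b=17^2·(≡8) mod 17; (10|17)=-1, (8|17)=+1; (−1)^{0·2·8}·(-1)^2·(+1)^0 = +1.
v=3: a=3^-12·(≡1), b=3^-4·(≡2) mod 3; (1|3)=+1, (2|3)=-1; (−1)^{-12·-4·1}·(+1)^-4·(-1)^-12 = +1.
v=31: a=31^1·(≡27), b=31^-2·(≡9) mod 31; (27|31)=-1, (9|31)=+1; (−1)^{1·-2·15}·(-1)^-2·(+1)^1 = +1.
Ram(-8897, 287) = {2, 7}; no ℚ_2-point on the conic.

[2, 7]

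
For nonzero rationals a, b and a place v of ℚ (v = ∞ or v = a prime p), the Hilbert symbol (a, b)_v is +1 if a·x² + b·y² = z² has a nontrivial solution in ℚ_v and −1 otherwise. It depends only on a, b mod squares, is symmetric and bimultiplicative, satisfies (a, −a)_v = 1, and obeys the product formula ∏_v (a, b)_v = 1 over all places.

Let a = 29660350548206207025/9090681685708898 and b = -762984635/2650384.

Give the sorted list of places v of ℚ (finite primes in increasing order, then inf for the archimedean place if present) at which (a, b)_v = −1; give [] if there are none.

Mod squares: a ≡ 2, b ≡ -35. Check v ∈ {∞, 2, 3, 5, 7, 11, 23, 29, 37}.
v=11: a=11^-6·(≡8), b=11^-2·(≡9) mod 11; (8|11)=-1, (9|11)=+1; (−1)^{-6·-2·5}·(-1)^-2·(+1)^-6 = +1.
v=7: a=7^6·(≡1), b=7^3·(≡4) mod 7; (1|7)=+1, (4|7)=+1; (−1)^{6·3·3}·(+1)^3·(+1)^6 = +1.
v=29: a=29^2·(≡8), b=29^2·(≡20) mod 29; (8|29)=-1, (20|29)=+1; (−1)^{2·2·14}·(-1)^2·(+1)^2 = +1.
v=37: a=37^-6·(≡32), b=37^-2·(≡2) mod 37; (32|37)=-1, (2|37)=-1; (−1)^{-6·-2·18}·(-1)^-2·(-1)^-6 = +1.
v=5: a=5^2·(≡2), b=5^1·(≡2) mod 5; (2|5)=-1, (2|5)=-1; (−1)^{2·1·2}·(-1)^1·(-1)^2 = -1.
v=23: a=23^6·(≡18), b=23^2·(≡19) mod 23; (18|23)=+1, (19|23)=-1; (−1)^{6·2·11}·(+1)^2·(-1)^6 = +1.
v=2: v_2(a)=-1, v_2(b)=-4; units ≡ 1, 5 (mod 8); ε·ε+αω+βω = 0·0+-1·1+-4·0 ≡ 1  ⇒  (a,b)_2 = -1.
v=3: a=3^4·(≡2), b=3^0·(≡1) mod 3; (2|3)=-1, (1|3)=+1; (−1)^{4·0·1}·(-1)^0·(+1)^4 = +1.
v=∞: 2 > 0 and -35 < 0  ⇒  (a,b)_∞ = +1.
Ram(2, -35) = {2, 5}; no ℚ_2-point on the conic.

[2, 5]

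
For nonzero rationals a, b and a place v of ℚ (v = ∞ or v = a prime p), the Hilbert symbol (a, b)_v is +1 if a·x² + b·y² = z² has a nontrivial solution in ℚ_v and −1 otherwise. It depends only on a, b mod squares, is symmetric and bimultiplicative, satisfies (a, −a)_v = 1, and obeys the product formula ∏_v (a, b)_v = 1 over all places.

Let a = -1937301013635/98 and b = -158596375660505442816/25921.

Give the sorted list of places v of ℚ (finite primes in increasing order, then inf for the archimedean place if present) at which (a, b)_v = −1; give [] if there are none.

(a, b) ≡ (-13406927430, -3354) mod (ℚ^×)²; places V = {2, 3, 5, 7, 13, 17, 23, 31, 37, 41, 43, ∞}.
(a,b)_3: α=1, u≡2; β=1, v≡1 (mod 3); (2|3)=-1, (1|3)=+1; sign (−1)^1·-1^1·+1^1 = +1.
(a,b)_5: α=1, u≡1; β=0, v≡4 (mod 5); (1|5)=+1, (4|5)=+1; sign (−1)^0·+1^0·+1^1 = +1.
(a,b)_7: α=-2, u≡3; β=-2, v≡3 (mod 7); (3|7)=-1, (3|7)=-1; sign (−1)^0·-1^-2·-1^-2 = +1.
(a,b)_13: α=1, u≡5; β=1, v≡5 (mod 13); (5|13)=-1, (5|13)=-1; sign (−1)^0·-1^1·-1^1 = +1.
(a,b)_41: α=1, u≡19; β=2, v≡31 (mod 41); (19|41)=-1, (31|41)=+1; sign (−1)^0·-1^2·+1^1 = +1.
(a,b)_23: α=0, u≡5; β=-2, v≡1 (mod 23); (5|23)=-1, (1|23)=+1; sign (−1)^0·-1^-2·+1^0 = +1.
(a,b)_∞: sgn(-13406927430)=−, sgn(-3354)=−, so -1.
(a,b)_37: α=1, u≡1; β=2, v≡13 (mod 37); (1|37)=+1, (13|37)=-1; sign (−1)^0·+1^2·-1^1 = -1.
(a,b)_17: α=3, u≡5; β=4, v≡10 (mod 17); (5|17)=-1, (10|17)=-1; sign (−1)^0·-1^4·-1^3 = -1.
(a,b)_43: α=1, u≡26; β=1, v≡42 (mod 43); (26|43)=-1, (42|43)=-1; sign (−1)^1·-1^1·-1^1 = -1.
(a,b)_31: α=1, u≡28; β=2, v≡4 (mod 31); (28|31)=+1, (4|31)=+1; sign (−1)^0·+1^2·+1^1 = +1.
(a,b)_2: α=-1, β=9; u≡5, v≡3 (mod 8); ε(u)ε(v)=0·1, αω(v)=-1·1, βω(u)=9·1; sum ≡ 0  ⇒  +1.
|Ram(-13406927430, -3354)| = 4, even; anisotropic at {17, 37, 43, ∞}.

[17, 37, 43, inf]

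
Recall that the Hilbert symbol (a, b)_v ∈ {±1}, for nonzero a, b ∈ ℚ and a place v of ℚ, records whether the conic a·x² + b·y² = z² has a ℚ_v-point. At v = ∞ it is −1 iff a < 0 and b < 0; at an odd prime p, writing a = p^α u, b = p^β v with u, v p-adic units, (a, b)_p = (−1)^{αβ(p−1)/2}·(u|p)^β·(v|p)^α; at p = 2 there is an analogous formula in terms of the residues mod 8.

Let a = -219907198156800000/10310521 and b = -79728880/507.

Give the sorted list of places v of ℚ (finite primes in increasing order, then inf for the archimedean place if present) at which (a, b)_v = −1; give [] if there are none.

(a, b) ≡ (-1155, -165) mod (ℚ^×)²; places V = {2, 3, 5, 7, 11, 13, 19, 43, ∞}.
(a,b)_43: α=0, u≡11; β=2, v≡42 (mod 43); (11|43)=+1, (42|43)=-1; sign (−1)^0·+1^2·-1^0 = +1.
(a,b)_7: α=5, u≡5; β=2, v≡3 (mod 7); (5|7)=-1, (3|7)=-1; sign (−1)^0·-1^2·-1^5 = -1.
(a,b)_∞: sgn(-1155)=−, sgn(-165)=−, so -1.
(a,b)_11: α=3, u≡3; β=1, v≡7 (mod 11); (3|11)=+1, (7|11)=-1; sign (−1)^1·+1^1·-1^3 = +1.
(a,b)_13: α=-4, u≡5; β=-2, v≡1 (mod 13); (5|13)=-1, (1|13)=+1; sign (−1)^0·-1^-2·+1^-4 = +1.
(a,b)_5: α=5, u≡4; β=1, v≡2 (mod 5); (4|5)=+1, (2|5)=-1; sign (−1)^0·+1^1·-1^5 = -1.
(a,b)_2: α=20, β=4; u≡5, v≡3 (mod 8); ε(u)ε(v)=0·1, αω(v)=20·1, βω(u)=4·1; sum ≡ 0  ⇒  +1.
(a,b)_19: α=-2, u≡7; β=0, v≡9 (mod 19); (7|19)=+1, (9|19)=+1; sign (−1)^0·+1^0·+1^-2 = +1.
(a,b)_3: α=1, u≡2; β=-1, v≡2 (mod 3); (2|3)=-1, (2|3)=-1; sign (−1)^1·-1^-1·-1^1 = -1.
(-1155, -165 / ℚ) ramifies at {3, 5, 7, ∞}: a division algebra.

[3, 5, 7, inf]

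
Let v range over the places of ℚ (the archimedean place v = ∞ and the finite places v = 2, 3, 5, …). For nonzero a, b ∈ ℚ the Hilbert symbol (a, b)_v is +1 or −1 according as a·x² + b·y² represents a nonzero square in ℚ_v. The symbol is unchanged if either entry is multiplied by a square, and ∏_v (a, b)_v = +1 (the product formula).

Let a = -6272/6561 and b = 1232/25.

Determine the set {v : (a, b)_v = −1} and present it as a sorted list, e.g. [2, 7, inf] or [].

(a, b) ≡ (-2, 77) mod (ℚ^×)²; places V = {2, 3, 5, 7, 11, ∞}.
(a,b)_5: α=0, u≡3; β=-2, v≡2 (mod 5); (3|5)=-1, (2|5)=-1; sign (−1)^0·-1^-2·-1^0 = +1.
(a,b)_3: α=-8, u≡1; β=0, v≡2 (mod 3); (1|3)=+1, (2|3)=-1; sign (−1)^0·+1^0·-1^-8 = +1.
(a,b)_7: α=2, u≡6; β=1, v≡2 (mod 7); (6|7)=-1, (2|7)=+1; sign (−1)^0·-1^1·+1^2 = -1.
(a,b)_2: α=7, β=4; u≡7, v≡5 (mod 8); ε(u)ε(v)=1·0, αω(v)=7·1, βω(u)=4·0; sum ≡ 1  ⇒  -1.
(a,b)_∞: sgn(-2)=−, sgn(77)=+, so +1.
(a,b)_11: α=0, u≡4; β=1, v≡8 (mod 11); (4|11)=+1, (8|11)=-1; sign (−1)^0·+1^1·-1^0 = +1.
Ram(-2, 77) = {2, 7}; no ℚ_2-point on the conic.

[2, 7]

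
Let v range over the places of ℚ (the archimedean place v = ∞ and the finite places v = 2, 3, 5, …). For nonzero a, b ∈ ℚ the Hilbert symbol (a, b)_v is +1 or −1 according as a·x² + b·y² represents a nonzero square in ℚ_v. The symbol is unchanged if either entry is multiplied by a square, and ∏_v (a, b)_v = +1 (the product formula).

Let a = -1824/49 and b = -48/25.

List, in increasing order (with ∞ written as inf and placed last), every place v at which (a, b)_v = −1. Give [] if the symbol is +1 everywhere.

[2, inf]

Mod squares: a ≡ -114, b ≡ -3. Check v ∈ {∞, 2, 3, 5, 7, 19}.
v=5: a=5^0·(≡4), b=5^-2·(≡2) mod 5; (4|5)=+1, (2|5)=-1; (−1)^{0·-2·2}·(+1)^-2·(-1)^0 = +1.
v=2: v_2(a)=5, v_2(b)=4; units ≡ 7, 5 (mod 8); ε·ε+αω+βω = 1·0+5·1+4·0 ≡ 1  ⇒  (a,b)_2 = -1.
v=∞: -114 < 0 and -3 < 0  ⇒  (a,b)_∞ = -1.
v=19: a=19^1·(≡12), b=19^0·(≡11) mod 19; (12|19)=-1, (11|19)=+1; (−1)^{1·0·9}·(-1)^0·(+1)^1 = +1.
v=7: a=7^-2·(≡3), b=7^0·(≡2) mod 7; (3|7)=-1, (2|7)=+1; (−1)^{-2·0·3}·(-1)^0·(+1)^-2 = +1.
v=3: a=3^1·(≡1), b=3^1·(≡2) mod 3; (1|3)=+1, (2|3)=-1; (−1)^{1·1·1}·(+1)^1·(-1)^1 = +1.
(-114, -3 / ℚ) ramifies at {2, ∞}: a division algebra.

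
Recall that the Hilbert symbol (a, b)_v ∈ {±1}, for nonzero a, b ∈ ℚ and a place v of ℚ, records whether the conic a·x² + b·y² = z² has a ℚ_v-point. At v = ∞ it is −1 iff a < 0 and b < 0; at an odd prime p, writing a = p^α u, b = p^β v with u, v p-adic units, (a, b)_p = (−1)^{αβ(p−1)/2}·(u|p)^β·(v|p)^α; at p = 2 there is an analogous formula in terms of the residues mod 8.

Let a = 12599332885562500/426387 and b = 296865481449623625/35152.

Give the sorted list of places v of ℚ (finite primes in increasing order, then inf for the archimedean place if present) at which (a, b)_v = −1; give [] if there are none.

[3, 5, 7, 17]

Mod squares: a ≡ 3, b ≡ 85085. Check v ∈ {∞, 2, 3, 5, 7, 11, 13, 17, 29}.
v=13: a=13^-2·(≡12), b=13^-3·(≡2) mod 13; (12|13)=+1, (2|13)=-1; (−1)^{-2·-3·6}·(+1)^-3·(-1)^-2 = +1.
v=3: a=3^-1·(≡1), b=3^2·(≡2) mod 3; (1|3)=+1, (2|3)=-1; (−1)^{-1·2·1}·(+1)^2·(-1)^-1 = -1.
v=2: v_2(a)=2, v_2(b)=-4; units ≡ 3, 5 (mod 8); ε·ε+αω+βω = 1·0+2·1+-4·1 ≡ 0  ⇒  (a,b)_2 = +1.
v=17: a=17^2·(≡12), b=17^3·(≡5) mod 17; (12|17)=-1, (5|17)=-1; (−1)^{2·3·8}·(-1)^3·(-1)^2 = -1.
v=7: a=7^8·(≡3), b=7^9·(≡6) mod 7; (3|7)=-1, (6|7)=-1; (−1)^{8·9·3}·(-1)^9·(-1)^8 = -1.
v=5: a=5^6·(≡3), b=5^3·(≡2) mod 5; (3|5)=-1, (2|5)=-1; (−1)^{6·3·2}·(-1)^3·(-1)^6 = -1.
v=29: a=29^-2·(≡2), b=29^0·(≡7) mod 29; (2|29)=-1, (7|29)=+1; (−1)^{-2·0·14}·(-1)^0·(+1)^-2 = +1.
v=11: a=11^2·(≡9), b=11^3·(≡2) mod 11; (9|11)=+1, (2|11)=-1; (−1)^{2·3·5}·(+1)^3·(-1)^2 = +1.
v=∞: 3 > 0 and 85085 > 0  ⇒  (a,b)_∞ = +1.
Ram(3, 85085) = {3, 5, 7, 17}; no ℚ_3-point on the conic.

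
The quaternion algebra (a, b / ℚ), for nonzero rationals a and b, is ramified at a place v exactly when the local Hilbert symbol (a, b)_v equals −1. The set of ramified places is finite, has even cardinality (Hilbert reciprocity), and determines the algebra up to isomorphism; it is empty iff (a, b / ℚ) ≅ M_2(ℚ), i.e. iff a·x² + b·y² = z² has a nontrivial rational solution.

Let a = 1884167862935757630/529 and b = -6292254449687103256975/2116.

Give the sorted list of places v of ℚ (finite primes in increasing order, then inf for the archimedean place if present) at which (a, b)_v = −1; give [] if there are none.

[3, 7, 11, 17]

Mod squares: a ≡ 6270, b ≡ -24871. Check v ∈ {∞, 2, 3, 5, 7, 11, 17, 19, 23, 41, 47}.
v=7: a=7^2·(≡5), b=7^5·(≡3) mod 7; (5|7)=-1, (3|7)=-1; (−1)^{2·5·3}·(-1)^5·(-1)^2 = -1.
v=∞: 6270 > 0 and -24871 < 0  ⇒  (a,b)_∞ = +1.
v=3: a=3^1·(≡2), b=3^0·(≡2) mod 3; (2|3)=-1, (2|3)=-1; (−1)^{1·0·1}·(-1)^0·(-1)^1 = -1.
v=17: a=17^4·(≡3), b=17^1·(≡1) mod 17; (3|17)=-1, (1|17)=+1; (−1)^{4·1·8}·(-1)^1·(+1)^4 = -1.
v=2: v_2(a)=1, v_2(b)=-2; units ≡ 7, 1 (mod 8); ε·ε+αω+βω = 1·0+1·0+-2·0 ≡ 0  ⇒  (a,b)_2 = +1.
v=23: a=23^-2·(≡20), b=23^-2·(≡22) mod 23; (20|23)=-1, (22|23)=-1; (−1)^{-2·-2·11}·(-1)^-2·(-1)^-2 = +1.
v=47: a=47^0·(≡15), b=47^2·(≡5) mod 47; (15|47)=-1, (5|47)=-1; (−1)^{0·2·23}·(-1)^2·(-1)^0 = +1.
v=19: a=19^3·(≡6), b=19^5·(≡14) mod 19; (6|19)=+1, (14|19)=-1; (−1)^{3·5·9}·(+1)^5·(-1)^3 = +1.
v=5: a=5^1·(≡4), b=5^2·(≡1) mod 5; (4|5)=+1, (1|5)=+1; (−1)^{1·2·2}·(+1)^2·(+1)^1 = +1.
v=11: a=11^3·(≡3), b=11^5·(≡9) mod 11; (3|11)=+1, (9|11)=+1; (−1)^{3·5·5}·(+1)^5·(+1)^3 = -1.
v=41: a=41^2·(≡15), b=41^0·(≡9) mod 41; (15|41)=-1, (9|41)=+1; (−1)^{2·0·20}·(-1)^0·(+1)^2 = +1.
Ram(6270, -24871) = {3, 7, 11, 17}; no ℚ_3-point on the conic.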